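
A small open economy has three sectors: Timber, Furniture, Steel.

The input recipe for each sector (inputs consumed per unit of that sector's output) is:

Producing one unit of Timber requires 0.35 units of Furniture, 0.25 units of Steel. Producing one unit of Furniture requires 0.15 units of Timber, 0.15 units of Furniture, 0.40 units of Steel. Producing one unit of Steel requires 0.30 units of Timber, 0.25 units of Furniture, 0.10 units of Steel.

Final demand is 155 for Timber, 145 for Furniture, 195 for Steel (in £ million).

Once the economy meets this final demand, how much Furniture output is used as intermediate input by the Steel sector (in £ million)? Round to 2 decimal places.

z_23 = 136.08

I − A =
  [   1.00    -0.15    -0.30]
  [  -0.35     0.85    -0.25]
  [  -0.25    -0.40     0.90]
Cofactors of I−A, C_ij = (−1)^(i+j)·(minor ij) (rows/columns in the sector order above):
  C_11 = (0.85)(0.90) − (-0.25)(-0.40) = 0.6650
  C_12 = −[(-0.35)(0.90) − (-0.25)(-0.25)] = 0.3775
  C_13 = (-0.35)(-0.40) − (0.85)(-0.25) = 0.3525
  C_21 = −[(-0.15)(0.90) − (-0.30)(-0.40)] = 0.2550
  C_22 = (1.00)(0.90) − (-0.30)(-0.25) = 0.8250
  C_23 = −[(1.00)(-0.40) − (-0.15)(-0.25)] = 0.4375
  C_31 = (-0.15)(-0.25) − (-0.30)(0.85) = 0.2925
  C_32 = −[(1.00)(-0.25) − (-0.30)(-0.35)] = 0.3550
  C_33 = (1.00)(0.85) − (-0.15)(-0.35) = 0.7975
det(I−A) = Σ_j (I−A)_1j·C_1j = (1.00)(0.6650) + (-0.15)(0.3775) + (-0.30)(0.3525) = 0.502625
adj(I−A) = Cᵀ =
  [ 0.6650   0.2550   0.2925]
  [ 0.3775   0.8250   0.3550]
  [ 0.3525   0.4375   0.7975]
(I − A)⁻¹ = adj(I−A) / det(I−A) ≈
  [   1.3231     0.5073     0.5819]
  [   0.7511     1.6414     0.7063]
  [   0.7013     0.8704     1.5867]
First solve x = (I − A)⁻¹ d = adj(I−A)·d / det(I−A); in particular x_3 = (0.3525·155 + 0.4375·145 + 0.7975·195) / 0.502625 = 273.5875 / 0.502625 ≈ 544.3173.
Intermediate flow from 2 to 3: z_23 = a_23 · x_3 = 0.25 × 273.5875 / 0.502625 = 68.396875 / 0.502625 ≈ 136.08.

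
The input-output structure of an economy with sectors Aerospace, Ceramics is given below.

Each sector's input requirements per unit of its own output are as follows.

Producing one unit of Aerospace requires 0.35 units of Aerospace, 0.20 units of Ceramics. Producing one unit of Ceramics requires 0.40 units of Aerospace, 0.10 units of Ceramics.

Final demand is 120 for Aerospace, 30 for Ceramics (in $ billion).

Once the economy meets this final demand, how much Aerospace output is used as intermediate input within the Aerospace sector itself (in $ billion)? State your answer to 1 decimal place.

z_AA = 83.2

I − A =
  [   0.65    -0.40]
  [  -0.20     0.90]
det(I−A) = (0.65)(0.90) − (-0.40)(-0.20) = 0.5050
adj(I−A) = [[0.90, 0.40], [0.20, 0.65]]
(I − A)⁻¹ = adj(I−A) / det(I−A) ≈
  [   1.7822     0.7921]
  [   0.3960     1.2871]
First solve x = (I − A)⁻¹ d = adj(I−A)·d / det(I−A); in particular x_A = (0.90·120 + 0.40·30) / 0.5050 = 120.00 / 0.5050 ≈ 237.624.
Intermediate flow from A to A: z_AA = a_AA · x_A = 0.35 × 120.00 / 0.5050 = 42.00 / 0.5050 ≈ 83.2.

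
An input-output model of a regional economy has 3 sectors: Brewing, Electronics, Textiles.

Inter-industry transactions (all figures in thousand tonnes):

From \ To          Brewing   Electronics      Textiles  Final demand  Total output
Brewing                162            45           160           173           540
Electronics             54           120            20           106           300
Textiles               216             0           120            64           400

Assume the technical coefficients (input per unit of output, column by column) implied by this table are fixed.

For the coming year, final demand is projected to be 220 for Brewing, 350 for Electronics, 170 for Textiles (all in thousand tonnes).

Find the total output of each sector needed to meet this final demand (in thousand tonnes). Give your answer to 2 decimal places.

x_B = 928.05, x_E = 802.44, x_T = 773.17

Technical coefficients a_ij = z_ij / X_j:
  a_BB = 162/540 = 0.30, a_EB = 54/540 = 0.10, a_TB = 216/540 = 0.40
  a_BE = 45/300 = 0.15, a_EE = 120/300 = 0.40, a_TE = 0/300 = 0.00
  a_BT = 160/400 = 0.40, a_ET = 20/400 = 0.05, a_TT = 120/400 = 0.30
I − A =
  [   0.70    -0.15    -0.40]
  [  -0.10     0.60    -0.05]
  [  -0.40     0.00     0.70]
Cofactors of I−A, C_ij = (−1)^(i+j)·(minor ij) (rows/columns in the sector order above):
  C_11 = (0.60)(0.70) − (-0.05)(0.00) = 0.4200
  C_12 = −[(-0.10)(0.70) − (-0.05)(-0.40)] = 0.0900
  C_13 = (-0.10)(0.00) − (0.60)(-0.40) = 0.2400
  C_21 = −[(-0.15)(0.70) − (-0.40)(0.00)] = 0.1050
  C_22 = (0.70)(0.70) − (-0.40)(-0.40) = 0.3300
  C_23 = −[(0.70)(0.00) − (-0.15)(-0.40)] = 0.0600
  C_31 = (-0.15)(-0.05) − (-0.40)(0.60) = 0.2475
  C_32 = −[(0.70)(-0.05) − (-0.40)(-0.10)] = 0.0750
  C_33 = (0.70)(0.60) − (-0.15)(-0.10) = 0.4050
det(I−A) = Σ_j (I−A)_1j·C_1j = (0.70)(0.4200) + (-0.15)(0.0900) + (-0.40)(0.2400) = 0.1845
adj(I−A) = Cᵀ =
  [ 0.4200   0.1050   0.2475]
  [ 0.0900   0.3300   0.0750]
  [ 0.2400   0.0600   0.4050]
(I − A)⁻¹ = adj(I−A) / det(I−A) ≈
  [   2.2764     0.5691     1.3415]
  [   0.4878     1.7886     0.4065]
  [   1.3008     0.3252     2.1951]
x = (I − A)⁻¹ d = adj(I−A)·d / det(I−A), with det(I−A) = 0.1845:
  x_B = (0.4200·220 + 0.1050·350 + 0.2475·170) / 0.1845 = 171.225 / 0.1845 ≈ 928.05
  x_E = (0.0900·220 + 0.3300·350 + 0.0750·170) / 0.1845 = 148.05 / 0.1845 ≈ 802.44
  x_T = (0.2400·220 + 0.0600·350 + 0.4050·170) / 0.1845 = 142.65 / 0.1845 ≈ 773.17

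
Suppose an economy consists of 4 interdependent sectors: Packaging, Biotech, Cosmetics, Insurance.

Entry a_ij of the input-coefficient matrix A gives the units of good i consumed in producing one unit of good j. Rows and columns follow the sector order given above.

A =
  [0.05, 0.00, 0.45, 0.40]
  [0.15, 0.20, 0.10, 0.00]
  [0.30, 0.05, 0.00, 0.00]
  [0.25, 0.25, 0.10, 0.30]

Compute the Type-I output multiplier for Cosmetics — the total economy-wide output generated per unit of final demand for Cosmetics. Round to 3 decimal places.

I − A =
  [   0.95     0.00    -0.45    -0.40]
  [  -0.15     0.80    -0.10     0.00]
  [  -0.30    -0.05     1.00     0.00]
  [  -0.25    -0.25    -0.10     0.70]
Compute the cofactors C_ij = (−1)^(i+j)·(3×3 minor ij) of I−A; the adjugate is their transpose:
adj(I−A) = Cᵀ =
  [ 0.556500   0.117750   0.294000   0.318000]
  [ 0.126000   0.458500   0.109750   0.072000]
  [ 0.173250   0.058250   0.437000   0.099000]
  [ 0.268500   0.214125   0.206625   0.643875]
det(I−A) = Σ_j (I−A)_1j·C_1j = (0.95)(0.556500) + (0.00)(0.126000) + (-0.45)(0.173250) + (-0.40)(0.268500) = 0.3433125
(I − A)⁻¹ = adj(I−A) / det(I−A) ≈
  [   1.6210     0.3430     0.8564     0.9263]
  [   0.3670     1.3355     0.3197     0.2097]
  [   0.5046     0.1697     1.2729     0.2884]
  [   0.7821     0.6237     0.6019     1.8755]
The output multiplier for sector j is the column-j sum of the Leontief inverse (I − A)⁻¹ = adj(I−A) / det(I−A).
Column C of adj(I−A): (0.294000, 0.109750, 0.437000, 0.206625); det(I−A) = 0.3433125.
m_C = (0.294000 + 0.109750 + 0.437000 + 0.206625) / 0.3433125 = 1.047375 / 0.3433125 ≈ 3.051.

m_C = 3.051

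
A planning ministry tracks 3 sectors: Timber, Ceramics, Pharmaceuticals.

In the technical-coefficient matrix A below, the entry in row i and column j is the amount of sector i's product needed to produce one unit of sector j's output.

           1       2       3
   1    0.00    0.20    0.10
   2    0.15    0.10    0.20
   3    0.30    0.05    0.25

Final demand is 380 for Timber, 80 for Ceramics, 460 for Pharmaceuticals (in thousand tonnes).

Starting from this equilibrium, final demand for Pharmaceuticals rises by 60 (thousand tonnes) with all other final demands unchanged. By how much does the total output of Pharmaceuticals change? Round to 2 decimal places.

I − A =
  [   1.00    -0.20    -0.10]
  [  -0.15     0.90    -0.20]
  [  -0.30    -0.05     0.75]
Cofactors of I−A, C_ij = (−1)^(i+j)·(minor ij) (rows/columns in the sector order above):
  C_11 = (0.90)(0.75) − (-0.20)(-0.05) = 0.6650
  C_12 = −[(-0.15)(0.75) − (-0.20)(-0.30)] = 0.1725
  C_13 = (-0.15)(-0.05) − (0.90)(-0.30) = 0.2775
  C_21 = −[(-0.20)(0.75) − (-0.10)(-0.05)] = 0.1550
  C_22 = (1.00)(0.75) − (-0.10)(-0.30) = 0.7200
  C_23 = −[(1.00)(-0.05) − (-0.20)(-0.30)] = 0.1100
  C_31 = (-0.20)(-0.20) − (-0.10)(0.90) = 0.1300
  C_32 = −[(1.00)(-0.20) − (-0.10)(-0.15)] = 0.2150
  C_33 = (1.00)(0.90) − (-0.20)(-0.15) = 0.8700
det(I−A) = Σ_j (I−A)_1j·C_1j = (1.00)(0.6650) + (-0.20)(0.1725) + (-0.10)(0.2775) = 0.60275
adj(I−A) = Cᵀ =
  [ 0.6650   0.1550   0.1300]
  [ 0.1725   0.7200   0.2150]
  [ 0.2775   0.1100   0.8700]
(I − A)⁻¹ = adj(I−A) / det(I−A) ≈
  [   1.1033     0.2572     0.2157]
  [   0.2862     1.1945     0.3567]
  [   0.4604     0.1825     1.4434]
Δx = (I − A)⁻¹ Δd with Δd having +60 in the Pharmaceuticals component and 0 elsewhere.
So Δx_3 = L_33 · (+60), where L_33 = adj(I−A)_33 / det(I−A) = 0.8700 / 0.60275.
Δx_3 = 0.8700 × (+60) / 0.60275 = 52.20 / 0.60275 ≈ 86.60.

Δx_3 = 86.60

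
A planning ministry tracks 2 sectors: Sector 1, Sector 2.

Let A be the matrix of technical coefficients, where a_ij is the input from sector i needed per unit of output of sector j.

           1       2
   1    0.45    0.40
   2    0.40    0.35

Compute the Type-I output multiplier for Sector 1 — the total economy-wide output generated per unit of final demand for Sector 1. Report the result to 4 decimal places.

I − A =
  [   0.55    -0.40]
  [  -0.40     0.65]
det(I−A) = (0.55)(0.65) − (-0.40)(-0.40) = 0.1975
adj(I−A) = [[0.65, 0.40], [0.40, 0.55]]
(I − A)⁻¹ = adj(I−A) / det(I−A) ≈
  [   3.29114     2.02532]
  [   2.02532     2.78481]
The output multiplier for sector j is the column-j sum of the Leontief inverse (I − A)⁻¹ = adj(I−A) / det(I−A).
Column 1 of adj(I−A): (0.65, 0.40); det(I−A) = 0.1975.
m_1 = (0.65 + 0.40) / 0.1975 = 1.05 / 0.1975 ≈ 5.3165.

m_1 = 5.3165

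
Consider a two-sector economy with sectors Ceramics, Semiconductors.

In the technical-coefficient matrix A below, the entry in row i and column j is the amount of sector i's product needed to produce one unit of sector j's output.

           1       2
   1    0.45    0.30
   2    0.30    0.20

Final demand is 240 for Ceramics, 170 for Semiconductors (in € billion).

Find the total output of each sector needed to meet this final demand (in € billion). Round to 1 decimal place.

x_1 = 694.3, x_2 = 472.9

I − A =
  [   0.55    -0.30]
  [  -0.30     0.80]
det(I−A) = (0.55)(0.80) − (-0.30)(-0.30) = 0.3500
adj(I−A) = [[0.80, 0.30], [0.30, 0.55]]
(I − A)⁻¹ = adj(I−A) / det(I−A) ≈
  [   2.2857     0.8571]
  [   0.8571     1.5714]
x = (I − A)⁻¹ d = adj(I−A)·d / det(I−A), with det(I−A) = 0.3500:
  x_1 = (0.80·240 + 0.30·170) / 0.3500 = 243.00 / 0.3500 ≈ 694.3
  x_2 = (0.30·240 + 0.55·170) / 0.3500 = 165.50 / 0.3500 ≈ 472.9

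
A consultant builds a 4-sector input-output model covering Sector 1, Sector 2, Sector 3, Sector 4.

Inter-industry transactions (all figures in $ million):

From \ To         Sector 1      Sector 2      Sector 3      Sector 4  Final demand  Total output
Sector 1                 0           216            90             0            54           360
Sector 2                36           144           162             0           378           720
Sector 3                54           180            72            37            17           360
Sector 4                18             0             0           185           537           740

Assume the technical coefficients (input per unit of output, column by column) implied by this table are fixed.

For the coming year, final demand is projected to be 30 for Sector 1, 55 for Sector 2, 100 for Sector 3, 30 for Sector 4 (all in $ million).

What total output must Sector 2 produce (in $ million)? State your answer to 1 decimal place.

Technical coefficients a_ij = z_ij / X_j:
  a_11 = 0/360 = 0.00, a_21 = 36/360 = 0.10, a_31 = 54/360 = 0.15, a_41 = 18/360 = 0.05
  a_12 = 216/720 = 0.30, a_22 = 144/720 = 0.20, a_32 = 180/720 = 0.25, a_42 = 0/720 = 0.00
  a_13 = 90/360 = 0.25, a_23 = 162/360 = 0.45, a_33 = 72/360 = 0.20, a_43 = 0/360 = 0.00
  a_14 = 0/740 = 0.00, a_24 = 0/740 = 0.00, a_34 = 37/740 = 0.05, a_44 = 185/740 = 0.25
I − A =
  [   1.00    -0.30    -0.25     0.00]
  [  -0.10     0.80    -0.45     0.00]
  [  -0.15    -0.25     0.80    -0.05]
  [  -0.05     0.00     0.00     0.75]
Compute the cofactors C_ij = (−1)^(i+j)·(3×3 minor ij) of I−A; the adjugate is their transpose:
adj(I−A) = Cᵀ =
  [ 0.395625   0.226875   0.251250   0.016750]
  [ 0.111750   0.571250   0.356250   0.023750]
  [ 0.110750   0.222000   0.577500   0.038500]
  [ 0.026375   0.015125   0.016750   0.447000]
det(I−A) = Σ_j (I−A)_1j·C_1j = (1.00)(0.395625) + (-0.30)(0.111750) + (-0.25)(0.110750) + (0.00)(0.026375) = 0.3344125
(I − A)⁻¹ = adj(I−A) / det(I−A) ≈
  [   1.1830     0.6784     0.7513     0.0501]
  [   0.3342     1.7082     1.0653     0.0710]
  [   0.3312     0.6639     1.7269     0.1151]
  [   0.0789     0.0452     0.0501     1.3367]
x = (I − A)⁻¹ d = adj(I−A)·d / det(I−A), with det(I−A) = 0.3344125:
  x_1 = (0.395625·30 + 0.226875·55 + 0.251250·100 + 0.016750·30) / 0.3344125 = 49.974375 / 0.3344125 ≈ 149.4
  x_2 = (0.111750·30 + 0.571250·55 + 0.356250·100 + 0.023750·30) / 0.3344125 = 71.10875 / 0.3344125 ≈ 212.6
  x_3 = (0.110750·30 + 0.222000·55 + 0.577500·100 + 0.038500·30) / 0.3344125 = 74.4375 / 0.3344125 ≈ 222.6
  x_4 = (0.026375·30 + 0.015125·55 + 0.016750·100 + 0.447000·30) / 0.3344125 = 16.708125 / 0.3344125 ≈ 50.0

x_2 = 212.6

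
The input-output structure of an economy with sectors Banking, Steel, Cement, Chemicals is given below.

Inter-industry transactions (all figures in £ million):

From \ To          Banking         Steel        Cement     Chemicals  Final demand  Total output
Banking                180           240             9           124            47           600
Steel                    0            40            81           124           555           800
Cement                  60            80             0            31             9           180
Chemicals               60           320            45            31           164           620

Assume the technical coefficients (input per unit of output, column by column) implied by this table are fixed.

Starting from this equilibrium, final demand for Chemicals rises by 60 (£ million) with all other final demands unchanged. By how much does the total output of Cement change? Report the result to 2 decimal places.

Δx_3 = 9.11

Technical coefficients a_ij = z_ij / X_j:
  a_11 = 180/600 = 0.30, a_21 = 0/600 = 0.00, a_31 = 60/600 = 0.10, a_41 = 60/600 = 0.10
  a_12 = 240/800 = 0.30, a_22 = 40/800 = 0.05, a_32 = 80/800 = 0.10, a_42 = 320/800 = 0.40
  a_13 = 9/180 = 0.05, a_23 = 81/180 = 0.45, a_33 = 0/180 = 0.00, a_43 = 45/180 = 0.25
  a_14 = 124/620 = 0.20, a_24 = 124/620 = 0.20, a_34 = 31/620 = 0.05, a_44 = 31/620 = 0.05
I − A =
  [   0.70    -0.30    -0.05    -0.20]
  [   0.00     0.95    -0.45    -0.20]
  [  -0.10    -0.10     1.00    -0.05]
  [  -0.10    -0.40    -0.25     0.95]
Compute the cofactors C_ij = (−1)^(i+j)·(3×3 minor ij) of I−A; the adjugate is their transpose:
adj(I−A) = Cᵀ =
  [ 0.753875   0.372000   0.267875   0.251125]
  [ 0.070000   0.626250   0.326250   0.163750]
  [ 0.089000   0.116500   0.550750   0.072250]
  [ 0.132250   0.333500   0.310500   0.615250]
det(I−A) = Σ_j (I−A)_1j·C_1j = (0.70)(0.753875) + (-0.30)(0.070000) + (-0.05)(0.089000) + (-0.20)(0.132250) = 0.4758125
(I − A)⁻¹ = adj(I−A) / det(I−A) ≈
  [   1.5844     0.7818     0.5630     0.5278]
  [   0.1471     1.3162     0.6857     0.3441]
  [   0.1870     0.2448     1.1575     0.1518]
  [   0.2779     0.7009     0.6526     1.2931]
Δx = (I − A)⁻¹ Δd with Δd having +60 in the Chemicals component and 0 elsewhere.
So Δx_3 = L_34 · (+60), where L_34 = adj(I−A)_34 / det(I−A) = 0.072250 / 0.4758125.
Δx_3 = 0.072250 × (+60) / 0.4758125 = 4.335 / 0.4758125 ≈ 9.11.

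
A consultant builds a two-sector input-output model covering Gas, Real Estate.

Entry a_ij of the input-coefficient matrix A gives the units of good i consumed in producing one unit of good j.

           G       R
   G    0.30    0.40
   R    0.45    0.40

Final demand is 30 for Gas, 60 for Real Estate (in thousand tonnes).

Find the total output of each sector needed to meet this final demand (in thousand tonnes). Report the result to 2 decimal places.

x_G = 175.00, x_R = 231.25

I − A =
  [   0.70    -0.40]
  [  -0.45     0.60]
det(I−A) = (0.70)(0.60) − (-0.40)(-0.45) = 0.2400
adj(I−A) = [[0.60, 0.40], [0.45, 0.70]]
(I − A)⁻¹ = adj(I−A) / det(I−A) ≈
  [   2.5000     1.6667]
  [   1.8750     2.9167]
x = (I − A)⁻¹ d = adj(I−A)·d / det(I−A), with det(I−A) = 0.2400:
  x_G = (0.60·30 + 0.40·60) / 0.2400 = 42.00 / 0.2400 = 175.00
  x_R = (0.45·30 + 0.70·60) / 0.2400 = 55.50 / 0.2400 = 231.25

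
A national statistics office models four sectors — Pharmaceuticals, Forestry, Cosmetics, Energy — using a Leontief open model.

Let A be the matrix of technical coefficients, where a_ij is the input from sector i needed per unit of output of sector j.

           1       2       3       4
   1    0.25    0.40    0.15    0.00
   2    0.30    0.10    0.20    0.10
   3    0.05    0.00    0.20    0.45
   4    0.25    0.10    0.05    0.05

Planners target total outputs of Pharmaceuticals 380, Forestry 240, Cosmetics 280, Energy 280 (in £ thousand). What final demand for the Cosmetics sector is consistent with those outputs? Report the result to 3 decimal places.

I − A =
  [   0.75    -0.40    -0.15     0.00]
  [  -0.30     0.90    -0.20    -0.10]
  [  -0.05     0.00     0.80    -0.45]
  [  -0.25    -0.10    -0.05     0.95]
d = (I − A) x:
  d_1 = (+0.75)·380 + (-0.40)·240 + (-0.15)·280 + (+0.00)·280 = 147.000
  d_2 = (-0.30)·380 + (+0.90)·240 + (-0.20)·280 + (-0.10)·280 = 18.000
  d_3 = (-0.05)·380 + (+0.00)·240 + (+0.80)·280 + (-0.45)·280 = 79.000
  d_4 = (-0.25)·380 + (-0.10)·240 + (-0.05)·280 + (+0.95)·280 = 133.000

d_3 = 79.000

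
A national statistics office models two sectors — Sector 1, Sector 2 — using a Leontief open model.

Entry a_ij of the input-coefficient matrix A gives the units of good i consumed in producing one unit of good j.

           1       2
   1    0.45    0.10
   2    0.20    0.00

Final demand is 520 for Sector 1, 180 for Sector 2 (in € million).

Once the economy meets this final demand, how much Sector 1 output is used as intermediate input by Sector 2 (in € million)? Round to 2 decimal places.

I − A =
  [   0.55    -0.10]
  [  -0.20     1.00]
det(I−A) = (0.55)(1.00) − (-0.10)(-0.20) = 0.5300
adj(I−A) = [[1.00, 0.10], [0.20, 0.55]]
(I − A)⁻¹ = adj(I−A) / det(I−A) ≈
  [   1.8868     0.1887]
  [   0.3774     1.0377]
First solve x = (I − A)⁻¹ d = adj(I−A)·d / det(I−A); in particular x_2 = (0.20·520 + 0.55·180) / 0.5300 = 203.00 / 0.5300 ≈ 383.0189.
Intermediate flow from 1 to 2: z_12 = a_12 · x_2 = 0.10 × 203.00 / 0.5300 = 20.30 / 0.5300 ≈ 38.30.

z_12 = 38.30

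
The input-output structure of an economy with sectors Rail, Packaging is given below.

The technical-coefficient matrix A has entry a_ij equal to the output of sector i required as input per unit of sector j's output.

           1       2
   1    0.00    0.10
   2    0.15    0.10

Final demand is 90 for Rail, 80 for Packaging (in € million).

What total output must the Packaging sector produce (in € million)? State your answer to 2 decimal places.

x_2 = 105.65

I − A =
  [   1.00    -0.10]
  [  -0.15     0.90]
det(I−A) = (1.00)(0.90) − (-0.10)(-0.15) = 0.8850
adj(I−A) = [[0.90, 0.10], [0.15, 1.00]]
(I − A)⁻¹ = adj(I−A) / det(I−A) ≈
  [   1.0169     0.1130]
  [   0.1695     1.1299]
x = (I − A)⁻¹ d = adj(I−A)·d / det(I−A), with det(I−A) = 0.8850:
  x_1 = (0.90·90 + 0.10·80) / 0.8850 = 89.00 / 0.8850 ≈ 100.56
  x_2 = (0.15·90 + 1.00·80) / 0.8850 = 93.50 / 0.8850 ≈ 105.65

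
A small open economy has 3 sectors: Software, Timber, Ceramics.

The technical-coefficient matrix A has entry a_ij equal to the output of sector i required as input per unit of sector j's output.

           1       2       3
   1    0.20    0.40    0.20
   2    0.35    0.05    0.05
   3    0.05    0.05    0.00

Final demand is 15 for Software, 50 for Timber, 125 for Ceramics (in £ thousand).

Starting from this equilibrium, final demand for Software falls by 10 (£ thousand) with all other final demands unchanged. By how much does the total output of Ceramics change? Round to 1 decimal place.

I − A =
  [   0.80    -0.40    -0.20]
  [  -0.35     0.95    -0.05]
  [  -0.05    -0.05     1.00]
Cofactors of I−A, C_ij = (−1)^(i+j)·(minor ij) (rows/columns in the sector order above):
  C_11 = (0.95)(1.00) − (-0.05)(-0.05) = 0.9475
  C_12 = −[(-0.35)(1.00) − (-0.05)(-0.05)] = 0.3525
  C_13 = (-0.35)(-0.05) − (0.95)(-0.05) = 0.0650
  C_21 = −[(-0.40)(1.00) − (-0.20)(-0.05)] = 0.4100
  C_22 = (0.80)(1.00) − (-0.20)(-0.05) = 0.7900
  C_23 = −[(0.80)(-0.05) − (-0.40)(-0.05)] = 0.0600
  C_31 = (-0.40)(-0.05) − (-0.20)(0.95) = 0.2100
  C_32 = −[(0.80)(-0.05) − (-0.20)(-0.35)] = 0.1100
  C_33 = (0.80)(0.95) − (-0.40)(-0.35) = 0.6200
det(I−A) = Σ_j (I−A)_1j·C_1j = (0.80)(0.9475) + (-0.40)(0.3525) + (-0.20)(0.0650) = 0.6040
adj(I−A) = Cᵀ =
  [ 0.9475   0.4100   0.2100]
  [ 0.3525   0.7900   0.1100]
  [ 0.0650   0.0600   0.6200]
(I − A)⁻¹ = adj(I−A) / det(I−A) ≈
  [   1.5687     0.6788     0.3477]
  [   0.5836     1.3079     0.1821]
  [   0.1076     0.0993     1.0265]
Δx = (I − A)⁻¹ Δd with Δd having -10 in the Software component and 0 elsewhere.
So Δx_3 = L_31 · (-10), where L_31 = adj(I−A)_31 / det(I−A) = 0.0650 / 0.6040.
Δx_3 = 0.0650 × (-10) / 0.6040 = -0.65 / 0.6040 ≈ -1.1.

Δx_3 = -1.1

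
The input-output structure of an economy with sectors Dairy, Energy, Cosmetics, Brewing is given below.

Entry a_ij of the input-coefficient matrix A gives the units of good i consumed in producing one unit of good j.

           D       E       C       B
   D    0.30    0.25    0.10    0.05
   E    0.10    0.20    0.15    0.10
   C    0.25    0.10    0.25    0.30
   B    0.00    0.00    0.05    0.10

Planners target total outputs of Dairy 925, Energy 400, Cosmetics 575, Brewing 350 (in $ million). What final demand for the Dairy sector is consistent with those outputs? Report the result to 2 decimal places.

I − A =
  [   0.70    -0.25    -0.10    -0.05]
  [  -0.10     0.80    -0.15    -0.10]
  [  -0.25    -0.10     0.75    -0.30]
  [   0.00     0.00    -0.05     0.90]
d = (I − A) x:
  d_D = (+0.70)·925 + (-0.25)·400 + (-0.10)·575 + (-0.05)·350 = 472.50
  d_E = (-0.10)·925 + (+0.80)·400 + (-0.15)·575 + (-0.10)·350 = 106.25
  d_C = (-0.25)·925 + (-0.10)·400 + (+0.75)·575 + (-0.30)·350 = 55.00
  d_B = (+0.00)·925 + (+0.00)·400 + (-0.05)·575 + (+0.90)·350 = 286.25

d_D = 472.50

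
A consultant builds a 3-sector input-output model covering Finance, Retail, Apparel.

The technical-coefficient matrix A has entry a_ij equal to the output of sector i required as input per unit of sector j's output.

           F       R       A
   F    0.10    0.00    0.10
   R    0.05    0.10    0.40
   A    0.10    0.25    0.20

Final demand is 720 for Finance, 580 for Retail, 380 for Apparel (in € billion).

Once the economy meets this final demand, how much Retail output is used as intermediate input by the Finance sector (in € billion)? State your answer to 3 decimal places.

I − A =
  [   0.90     0.00    -0.10]
  [  -0.05     0.90    -0.40]
  [  -0.10    -0.25     0.80]
Cofactors of I−A, C_ij = (−1)^(i+j)·(minor ij) (rows/columns in the sector order above):
  C_11 = (0.90)(0.80) − (-0.40)(-0.25) = 0.6200
  C_12 = −[(-0.05)(0.80) − (-0.40)(-0.10)] = 0.0800
  C_13 = (-0.05)(-0.25) − (0.90)(-0.10) = 0.1025
  C_21 = −[(0.00)(0.80) − (-0.10)(-0.25)] = 0.0250
  C_22 = (0.90)(0.80) − (-0.10)(-0.10) = 0.7100
  C_23 = −[(0.90)(-0.25) − (0.00)(-0.10)] = 0.2250
  C_31 = (0.00)(-0.40) − (-0.10)(0.90) = 0.0900
  C_32 = −[(0.90)(-0.40) − (-0.10)(-0.05)] = 0.3650
  C_33 = (0.90)(0.90) − (0.00)(-0.05) = 0.8100
det(I−A) = Σ_j (I−A)_1j·C_1j = (0.90)(0.6200) + (0.00)(0.0800) + (-0.10)(0.1025) = 0.54775
adj(I−A) = Cᵀ =
  [ 0.6200   0.0250   0.0900]
  [ 0.0800   0.7100   0.3650]
  [ 0.1025   0.2250   0.8100]
(I − A)⁻¹ = adj(I−A) / det(I−A) ≈
  [   1.1319     0.0456     0.1643]
  [   0.1461     1.2962     0.6664]
  [   0.1871     0.4108     1.4788]
First solve x = (I − A)⁻¹ d = adj(I−A)·d / det(I−A); in particular x_F = (0.6200·720 + 0.0250·580 + 0.0900·380) / 0.54775 = 495.10 / 0.54775 ≈ 903.87951.
Intermediate flow from R to F: z_RF = a_RF · x_F = 0.05 × 495.10 / 0.54775 = 24.755 / 0.54775 ≈ 45.194.

z_RF = 45.194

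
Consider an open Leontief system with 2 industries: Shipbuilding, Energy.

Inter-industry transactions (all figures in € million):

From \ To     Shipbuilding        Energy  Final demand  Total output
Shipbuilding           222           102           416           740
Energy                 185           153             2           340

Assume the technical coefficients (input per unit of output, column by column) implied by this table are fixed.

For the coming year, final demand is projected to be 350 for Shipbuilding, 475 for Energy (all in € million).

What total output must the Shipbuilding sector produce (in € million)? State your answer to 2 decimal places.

x_1 = 1080.65

Technical coefficients a_ij = z_ij / X_j:
  a_11 = 222/740 = 0.30, a_21 = 185/740 = 0.25
  a_12 = 102/340 = 0.30, a_22 = 153/340 = 0.45
I − A =
  [   0.70    -0.30]
  [  -0.25     0.55]
det(I−A) = (0.70)(0.55) − (-0.30)(-0.25) = 0.3100
adj(I−A) = [[0.55, 0.30], [0.25, 0.70]]
(I − A)⁻¹ = adj(I−A) / det(I−A) ≈
  [   1.7742     0.9677]
  [   0.8065     2.2581]
x = (I − A)⁻¹ d = adj(I−A)·d / det(I−A), with det(I−A) = 0.3100:
  x_1 = (0.55·350 + 0.30·475) / 0.3100 = 335.00 / 0.3100 ≈ 1080.65
  x_2 = (0.25·350 + 0.70·475) / 0.3100 = 420.00 / 0.3100 ≈ 1354.84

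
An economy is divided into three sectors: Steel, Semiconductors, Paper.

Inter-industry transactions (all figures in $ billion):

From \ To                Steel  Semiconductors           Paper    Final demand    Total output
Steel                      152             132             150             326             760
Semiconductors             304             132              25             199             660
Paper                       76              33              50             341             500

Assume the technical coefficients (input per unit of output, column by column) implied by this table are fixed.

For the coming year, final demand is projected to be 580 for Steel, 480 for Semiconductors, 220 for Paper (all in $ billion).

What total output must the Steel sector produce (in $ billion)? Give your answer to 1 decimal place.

Technical coefficients a_ij = z_ij / X_j:
  a_11 = 152/760 = 0.20, a_21 = 304/760 = 0.40, a_31 = 76/760 = 0.10
  a_12 = 132/660 = 0.20, a_22 = 132/660 = 0.20, a_32 = 33/660 = 0.05
  a_13 = 150/500 = 0.30, a_23 = 25/500 = 0.05, a_33 = 50/500 = 0.10
I − A =
  [   0.80    -0.20    -0.30]
  [  -0.40     0.80    -0.05]
  [  -0.10    -0.05     0.90]
Cofactors of I−A, C_ij = (−1)^(i+j)·(minor ij) (rows/columns in the sector order above):
  C_11 = (0.80)(0.90) − (-0.05)(-0.05) = 0.7175
  C_12 = −[(-0.40)(0.90) − (-0.05)(-0.10)] = 0.3650
  C_13 = (-0.40)(-0.05) − (0.80)(-0.10) = 0.1000
  C_21 = −[(-0.20)(0.90) − (-0.30)(-0.05)] = 0.1950
  C_22 = (0.80)(0.90) − (-0.30)(-0.10) = 0.6900
  C_23 = −[(0.80)(-0.05) − (-0.20)(-0.10)] = 0.0600
  C_31 = (-0.20)(-0.05) − (-0.30)(0.80) = 0.2500
  C_32 = −[(0.80)(-0.05) − (-0.30)(-0.40)] = 0.1600
  C_33 = (0.80)(0.80) − (-0.20)(-0.40) = 0.5600
det(I−A) = Σ_j (I−A)_1j·C_1j = (0.80)(0.7175) + (-0.20)(0.3650) + (-0.30)(0.1000) = 0.4710
adj(I−A) = Cᵀ =
  [ 0.7175   0.1950   0.2500]
  [ 0.3650   0.6900   0.1600]
  [ 0.1000   0.0600   0.5600]
(I − A)⁻¹ = adj(I−A) / det(I−A) ≈
  [   1.5234     0.4140     0.5308]
  [   0.7749     1.4650     0.3397]
  [   0.2123     0.1274     1.1890]
x = (I − A)⁻¹ d = adj(I−A)·d / det(I−A), with det(I−A) = 0.4710:
  x_1 = (0.7175·580 + 0.1950·480 + 0.2500·220) / 0.4710 = 564.75 / 0.4710 ≈ 1199.0
  x_2 = (0.3650·580 + 0.6900·480 + 0.1600·220) / 0.4710 = 578.10 / 0.4710 ≈ 1227.4
  x_3 = (0.1000·580 + 0.0600·480 + 0.5600·220) / 0.4710 = 210.00 / 0.4710 ≈ 445.9

x_1 = 1199.0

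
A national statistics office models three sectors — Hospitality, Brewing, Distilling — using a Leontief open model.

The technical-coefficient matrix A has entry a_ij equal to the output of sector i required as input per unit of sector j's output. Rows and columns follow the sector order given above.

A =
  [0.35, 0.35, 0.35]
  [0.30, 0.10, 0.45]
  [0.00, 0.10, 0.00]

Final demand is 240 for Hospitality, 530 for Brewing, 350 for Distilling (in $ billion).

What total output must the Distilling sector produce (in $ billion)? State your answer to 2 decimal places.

x_3 = 476.21

I − A =
  [   0.65    -0.35    -0.35]
  [  -0.30     0.90    -0.45]
  [   0.00    -0.10     1.00]
Cofactors of I−A, C_ij = (−1)^(i+j)·(minor ij) (rows/columns in the sector order above):
  C_11 = (0.90)(1.00) − (-0.45)(-0.10) = 0.8550
  C_12 = −[(-0.30)(1.00) − (-0.45)(0.00)] = 0.3000
  C_13 = (-0.30)(-0.10) − (0.90)(0.00) = 0.0300
  C_21 = −[(-0.35)(1.00) − (-0.35)(-0.10)] = 0.3850
  C_22 = (0.65)(1.00) − (-0.35)(0.00) = 0.6500
  C_23 = −[(0.65)(-0.10) − (-0.35)(0.00)] = 0.0650
  C_31 = (-0.35)(-0.45) − (-0.35)(0.90) = 0.4725
  C_32 = −[(0.65)(-0.45) − (-0.35)(-0.30)] = 0.3975
  C_33 = (0.65)(0.90) − (-0.35)(-0.30) = 0.4800
det(I−A) = Σ_j (I−A)_1j·C_1j = (0.65)(0.8550) + (-0.35)(0.3000) + (-0.35)(0.0300) = 0.44025
adj(I−A) = Cᵀ =
  [ 0.8550   0.3850   0.4725]
  [ 0.3000   0.6500   0.3975]
  [ 0.0300   0.0650   0.4800]
(I − A)⁻¹ = adj(I−A) / det(I−A) ≈
  [   1.9421     0.8745     1.0733]
  [   0.6814     1.4764     0.9029]
  [   0.0681     0.1476     1.0903]
x = (I − A)⁻¹ d = adj(I−A)·d / det(I−A), with det(I−A) = 0.44025:
  x_1 = (0.8550·240 + 0.3850·530 + 0.4725·350) / 0.44025 = 574.625 / 0.44025 ≈ 1305.22
  x_2 = (0.3000·240 + 0.6500·530 + 0.3975·350) / 0.44025 = 555.625 / 0.44025 ≈ 1262.07
  x_3 = (0.0300·240 + 0.0650·530 + 0.4800·350) / 0.44025 = 209.65 / 0.44025 ≈ 476.21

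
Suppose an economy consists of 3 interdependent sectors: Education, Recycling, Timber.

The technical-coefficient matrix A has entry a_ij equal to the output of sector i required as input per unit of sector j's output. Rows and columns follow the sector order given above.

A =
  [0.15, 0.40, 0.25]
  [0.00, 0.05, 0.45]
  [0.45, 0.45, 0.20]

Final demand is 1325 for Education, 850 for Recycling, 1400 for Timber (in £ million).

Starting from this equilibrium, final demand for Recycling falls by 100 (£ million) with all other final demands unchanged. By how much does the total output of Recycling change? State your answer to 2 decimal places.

I − A =
  [   0.85    -0.40    -0.25]
  [   0.00     0.95    -0.45]
  [  -0.45    -0.45     0.80]
Cofactors of I−A, C_ij = (−1)^(i+j)·(minor ij) (rows/columns in the sector order above):
  C_11 = (0.95)(0.80) − (-0.45)(-0.45) = 0.5575
  C_12 = −[(0.00)(0.80) − (-0.45)(-0.45)] = 0.2025
  C_13 = (0.00)(-0.45) − (0.95)(-0.45) = 0.4275
  C_21 = −[(-0.40)(0.80) − (-0.25)(-0.45)] = 0.4325
  C_22 = (0.85)(0.80) − (-0.25)(-0.45) = 0.5675
  C_23 = −[(0.85)(-0.45) − (-0.40)(-0.45)] = 0.5625
  C_31 = (-0.40)(-0.45) − (-0.25)(0.95) = 0.4175
  C_32 = −[(0.85)(-0.45) − (-0.25)(0.00)] = 0.3825
  C_33 = (0.85)(0.95) − (-0.40)(0.00) = 0.8075
det(I−A) = Σ_j (I−A)_1j·C_1j = (0.85)(0.5575) + (-0.40)(0.2025) + (-0.25)(0.4275) = 0.2860
adj(I−A) = Cᵀ =
  [ 0.5575   0.4325   0.4175]
  [ 0.2025   0.5675   0.3825]
  [ 0.4275   0.5625   0.8075]
(I − A)⁻¹ = adj(I−A) / det(I−A) ≈
  [   1.9493     1.5122     1.4598]
  [   0.7080     1.9843     1.3374]
  [   1.4948     1.9668     2.8234]
Δx = (I − A)⁻¹ Δd with Δd having -100 in the Recycling component and 0 elsewhere.
So Δx_R = L_RR · (-100), where L_RR = adj(I−A)_RR / det(I−A) = 0.5675 / 0.2860.
Δx_R = 0.5675 × (-100) / 0.2860 = -56.75 / 0.2860 ≈ -198.43.

Δx_R = -198.43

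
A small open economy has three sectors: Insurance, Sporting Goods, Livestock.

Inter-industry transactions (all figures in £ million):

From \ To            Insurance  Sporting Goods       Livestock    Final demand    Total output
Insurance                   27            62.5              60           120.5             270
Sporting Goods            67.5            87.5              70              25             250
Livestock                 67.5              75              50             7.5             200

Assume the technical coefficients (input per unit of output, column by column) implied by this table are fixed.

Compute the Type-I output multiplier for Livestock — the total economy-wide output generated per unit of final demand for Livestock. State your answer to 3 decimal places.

m_3 = 5.851

Technical coefficients a_ij = z_ij / X_j:
  a_11 = 27/270 = 0.10, a_21 = 67.5/270 = 0.25, a_31 = 67.5/270 = 0.25
  a_12 = 62.5/250 = 0.25, a_22 = 87.5/250 = 0.35, a_32 = 75/250 = 0.30
  a_13 = 60/200 = 0.30, a_23 = 70/200 = 0.35, a_33 = 50/200 = 0.25
I − A =
  [   0.90    -0.25    -0.30]
  [  -0.25     0.65    -0.35]
  [  -0.25    -0.30     0.75]
Cofactors of I−A, C_ij = (−1)^(i+j)·(minor ij) (rows/columns in the sector order above):
  C_11 = (0.65)(0.75) − (-0.35)(-0.30) = 0.3825
  C_12 = −[(-0.25)(0.75) − (-0.35)(-0.25)] = 0.2750
  C_13 = (-0.25)(-0.30) − (0.65)(-0.25) = 0.2375
  C_21 = −[(-0.25)(0.75) − (-0.30)(-0.30)] = 0.2775
  C_22 = (0.90)(0.75) − (-0.30)(-0.25) = 0.6000
  C_23 = −[(0.90)(-0.30) − (-0.25)(-0.25)] = 0.3325
  C_31 = (-0.25)(-0.35) − (-0.30)(0.65) = 0.2825
  C_32 = −[(0.90)(-0.35) − (-0.30)(-0.25)] = 0.3900
  C_33 = (0.90)(0.65) − (-0.25)(-0.25) = 0.5225
det(I−A) = Σ_j (I−A)_1j·C_1j = (0.90)(0.3825) + (-0.25)(0.2750) + (-0.30)(0.2375) = 0.20425
adj(I−A) = Cᵀ =
  [ 0.3825   0.2775   0.2825]
  [ 0.2750   0.6000   0.3900]
  [ 0.2375   0.3325   0.5225]
(I − A)⁻¹ = adj(I−A) / det(I−A) ≈
  [   1.8727     1.3586     1.3831]
  [   1.3464     2.9376     1.9094]
  [   1.1628     1.6279     2.5581]
The output multiplier for sector j is the column-j sum of the Leontief inverse (I − A)⁻¹ = adj(I−A) / det(I−A).
Column 3 of adj(I−A): (0.2825, 0.3900, 0.5225); det(I−A) = 0.20425.
m_3 = (0.2825 + 0.3900 + 0.5225) / 0.20425 = 1.195 / 0.20425 ≈ 5.851.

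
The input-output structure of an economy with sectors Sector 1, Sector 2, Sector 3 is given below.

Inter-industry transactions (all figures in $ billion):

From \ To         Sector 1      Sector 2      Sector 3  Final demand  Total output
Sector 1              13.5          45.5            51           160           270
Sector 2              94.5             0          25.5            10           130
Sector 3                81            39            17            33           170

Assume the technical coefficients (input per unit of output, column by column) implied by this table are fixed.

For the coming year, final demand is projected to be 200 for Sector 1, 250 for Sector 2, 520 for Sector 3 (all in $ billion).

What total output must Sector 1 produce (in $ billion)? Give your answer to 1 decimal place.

x_1 = 806.6

Technical coefficients a_ij = z_ij / X_j:
  a_11 = 13.5/270 = 0.05, a_21 = 94.5/270 = 0.35, a_31 = 81/270 = 0.30
  a_12 = 45.5/130 = 0.35, a_22 = 0/130 = 0.00, a_32 = 39/130 = 0.30
  a_13 = 51/170 = 0.30, a_23 = 25.5/170 = 0.15, a_33 = 17/170 = 0.10
I − A =
  [   0.95    -0.35    -0.30]
  [  -0.35     1.00    -0.15]
  [  -0.30    -0.30     0.90]
Cofactors of I−A, C_ij = (−1)^(i+j)·(minor ij) (rows/columns in the sector order above):
  C_11 = (1.00)(0.90) − (-0.15)(-0.30) = 0.8550
  C_12 = −[(-0.35)(0.90) − (-0.15)(-0.30)] = 0.3600
  C_13 = (-0.35)(-0.30) − (1.00)(-0.30) = 0.4050
  C_21 = −[(-0.35)(0.90) − (-0.30)(-0.30)] = 0.4050
  C_22 = (0.95)(0.90) − (-0.30)(-0.30) = 0.7650
  C_23 = −[(0.95)(-0.30) − (-0.35)(-0.30)] = 0.3900
  C_31 = (-0.35)(-0.15) − (-0.30)(1.00) = 0.3525
  C_32 = −[(0.95)(-0.15) − (-0.30)(-0.35)] = 0.2475
  C_33 = (0.95)(1.00) − (-0.35)(-0.35) = 0.8275
det(I−A) = Σ_j (I−A)_1j·C_1j = (0.95)(0.8550) + (-0.35)(0.3600) + (-0.30)(0.4050) = 0.56475
adj(I−A) = Cᵀ =
  [ 0.8550   0.4050   0.3525]
  [ 0.3600   0.7650   0.2475]
  [ 0.4050   0.3900   0.8275]
(I − A)⁻¹ = adj(I−A) / det(I−A) ≈
  [   1.5139     0.7171     0.6242]
  [   0.6375     1.3546     0.4382]
  [   0.7171     0.6906     1.4653]
x = (I − A)⁻¹ d = adj(I−A)·d / det(I−A), with det(I−A) = 0.56475:
  x_1 = (0.8550·200 + 0.4050·250 + 0.3525·520) / 0.56475 = 455.55 / 0.56475 ≈ 806.6
  x_2 = (0.3600·200 + 0.7650·250 + 0.2475·520) / 0.56475 = 391.95 / 0.56475 ≈ 694.0
  x_3 = (0.4050·200 + 0.3900·250 + 0.8275·520) / 0.56475 = 608.80 / 0.56475 ≈ 1078.0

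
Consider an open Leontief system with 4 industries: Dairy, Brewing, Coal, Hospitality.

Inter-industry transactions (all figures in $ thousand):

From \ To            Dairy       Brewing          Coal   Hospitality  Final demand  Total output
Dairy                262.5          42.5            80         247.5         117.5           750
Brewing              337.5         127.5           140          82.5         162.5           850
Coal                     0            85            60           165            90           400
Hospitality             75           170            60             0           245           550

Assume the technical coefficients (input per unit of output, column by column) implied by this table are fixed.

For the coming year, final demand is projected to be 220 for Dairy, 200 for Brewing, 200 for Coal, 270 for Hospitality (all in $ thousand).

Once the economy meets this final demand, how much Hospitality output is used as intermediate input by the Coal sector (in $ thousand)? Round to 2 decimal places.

Technical coefficients a_ij = z_ij / X_j:
  a_11 = 262.5/750 = 0.35, a_21 = 337.5/750 = 0.45, a_31 = 0/750 = 0.00, a_41 = 75/750 = 0.10
  a_12 = 42.5/850 = 0.05, a_22 = 127.5/850 = 0.15, a_32 = 85/850 = 0.10, a_42 = 170/850 = 0.20
  a_13 = 80/400 = 0.20, a_23 = 140/400 = 0.35, a_33 = 60/400 = 0.15, a_43 = 60/400 = 0.15
  a_14 = 247.5/550 = 0.45, a_24 = 82.5/550 = 0.15, a_34 = 165/550 = 0.30, a_44 = 0/550 = 0.00
I − A =
  [   0.65    -0.05    -0.20    -0.45]
  [  -0.45     0.85    -0.35    -0.15]
  [   0.00    -0.10     0.85    -0.30]
  [  -0.10    -0.20    -0.15     1.00]
Compute the cofactors C_ij = (−1)^(i+j)·(3×3 minor ij) of I−A; the adjugate is their transpose:
adj(I−A) = Cᵀ =
  [ 0.60050   0.15550   0.27150   0.37500]
  [ 0.38550   0.47900   0.34975   0.35025]
  [ 0.09900   0.10100   0.43100   0.18900]
  [ 0.15200   0.12650   0.16175   0.41875]
det(I−A) = Σ_j (I−A)_1j·C_1j = (0.65)(0.60050) + (-0.05)(0.38550) + (-0.20)(0.09900) + (-0.45)(0.15200) = 0.28285
(I − A)⁻¹ = adj(I−A) / det(I−A) ≈
  [   2.1230     0.5498     0.9599     1.3258]
  [   1.3629     1.6935     1.2365     1.2383]
  [   0.3500     0.3571     1.5238     0.6682]
  [   0.5374     0.4472     0.5719     1.4805]
First solve x = (I − A)⁻¹ d = adj(I−A)·d / det(I−A); in particular x_3 = (0.09900·220 + 0.10100·200 + 0.43100·200 + 0.18900·270) / 0.28285 = 179.21 / 0.28285 ≈ 633.5867.
Intermediate flow from 4 to 3: z_43 = a_43 · x_3 = 0.15 × 179.21 / 0.28285 = 26.8815 / 0.28285 ≈ 95.04.

z_43 = 95.04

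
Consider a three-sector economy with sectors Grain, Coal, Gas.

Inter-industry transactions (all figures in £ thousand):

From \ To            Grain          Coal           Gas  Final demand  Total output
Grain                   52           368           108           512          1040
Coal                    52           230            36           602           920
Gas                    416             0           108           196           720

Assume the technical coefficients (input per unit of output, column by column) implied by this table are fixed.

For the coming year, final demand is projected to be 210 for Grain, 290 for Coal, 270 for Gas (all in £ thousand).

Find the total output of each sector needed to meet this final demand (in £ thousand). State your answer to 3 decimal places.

Technical coefficients a_ij = z_ij / X_j:
  a_11 = 52/1040 = 0.05, a_21 = 52/1040 = 0.05, a_31 = 416/1040 = 0.40
  a_12 = 368/920 = 0.40, a_22 = 230/920 = 0.25, a_32 = 0/920 = 0.00
  a_13 = 108/720 = 0.15, a_23 = 36/720 = 0.05, a_33 = 108/720 = 0.15
I − A =
  [   0.95    -0.40    -0.15]
  [  -0.05     0.75    -0.05]
  [  -0.40     0.00     0.85]
Cofactors of I−A, C_ij = (−1)^(i+j)·(minor ij) (rows/columns in the sector order above):
  C_11 = (0.75)(0.85) − (-0.05)(0.00) = 0.6375
  C_12 = −[(-0.05)(0.85) − (-0.05)(-0.40)] = 0.0625
  C_13 = (-0.05)(0.00) − (0.75)(-0.40) = 0.3000
  C_21 = −[(-0.40)(0.85) − (-0.15)(0.00)] = 0.3400
  C_22 = (0.95)(0.85) − (-0.15)(-0.40) = 0.7475
  C_23 = −[(0.95)(0.00) − (-0.40)(-0.40)] = 0.1600
  C_31 = (-0.40)(-0.05) − (-0.15)(0.75) = 0.1325
  C_32 = −[(0.95)(-0.05) − (-0.15)(-0.05)] = 0.0550
  C_33 = (0.95)(0.75) − (-0.40)(-0.05) = 0.6925
det(I−A) = Σ_j (I−A)_1j·C_1j = (0.95)(0.6375) + (-0.40)(0.0625) + (-0.15)(0.3000) = 0.535625
adj(I−A) = Cᵀ =
  [ 0.6375   0.3400   0.1325]
  [ 0.0625   0.7475   0.0550]
  [ 0.3000   0.1600   0.6925]
(I − A)⁻¹ = adj(I−A) / det(I−A) ≈
  [   1.1902     0.6348     0.2474]
  [   0.1167     1.3956     0.1027]
  [   0.5601     0.2987     1.2929]
x = (I − A)⁻¹ d = adj(I−A)·d / det(I−A), with det(I−A) = 0.535625:
  x_1 = (0.6375·210 + 0.3400·290 + 0.1325·270) / 0.535625 = 268.25 / 0.535625 ≈ 500.817
  x_2 = (0.0625·210 + 0.7475·290 + 0.0550·270) / 0.535625 = 244.75 / 0.535625 ≈ 456.943
  x_3 = (0.3000·210 + 0.1600·290 + 0.6925·270) / 0.535625 = 296.375 / 0.535625 ≈ 553.326

x_1 = 500.817, x_2 = 456.943, x_3 = 553.326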